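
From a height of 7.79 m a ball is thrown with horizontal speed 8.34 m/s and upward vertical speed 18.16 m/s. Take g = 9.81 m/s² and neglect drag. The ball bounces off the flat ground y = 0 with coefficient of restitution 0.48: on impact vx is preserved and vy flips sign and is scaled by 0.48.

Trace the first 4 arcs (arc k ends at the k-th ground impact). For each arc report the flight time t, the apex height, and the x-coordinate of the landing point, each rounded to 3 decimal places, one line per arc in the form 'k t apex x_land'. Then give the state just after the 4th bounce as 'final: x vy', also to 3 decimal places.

1 4.091 24.599 34.116
2 2.150 5.668 52.045
3 1.032 1.306 60.652
4 0.495 0.301 64.783
final: 64.783 1.166

Arc 1: start y=7.790, vy=18.160 → t=4.091, apex=24.599, x_land=34.116, impact vy=-21.969
  bounce: vy ← 0.48·21.969 = 10.545
Arc 2: start y=0.000, vy=10.545 → t=2.150, apex=5.668, x_land=52.045, impact vy=-10.545
  bounce: vy ← 0.48·10.545 = 5.062
Arc 3: start y=0.000, vy=5.062 → t=1.032, apex=1.306, x_land=60.652, impact vy=-5.062
  bounce: vy ← 0.48·5.062 = 2.430
Arc 4: start y=0.000, vy=2.430 → t=0.495, apex=0.301, x_land=64.783, impact vy=-2.430
  bounce: vy ← 0.48·2.430 = 1.166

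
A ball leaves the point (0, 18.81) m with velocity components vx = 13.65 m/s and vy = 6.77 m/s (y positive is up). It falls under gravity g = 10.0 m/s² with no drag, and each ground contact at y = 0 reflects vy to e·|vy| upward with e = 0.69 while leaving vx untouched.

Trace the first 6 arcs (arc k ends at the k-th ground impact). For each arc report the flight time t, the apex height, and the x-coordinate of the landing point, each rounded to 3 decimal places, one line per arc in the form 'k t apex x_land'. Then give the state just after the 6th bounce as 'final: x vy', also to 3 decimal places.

1 2.731 21.102 37.283
2 2.835 10.046 75.981
3 1.956 4.783 102.682
4 1.350 2.277 121.106
5 0.931 1.084 133.818
6 0.643 0.516 142.590
final: 142.590 2.217

Arc 1: start y=18.810, vy=6.770 → t=2.731, apex=21.102, x_land=37.283, impact vy=-20.543
  bounce: vy ← 0.69·20.543 = 14.175
Arc 2: start y=0.000, vy=14.175 → t=2.835, apex=10.046, x_land=75.981, impact vy=-14.175
  bounce: vy ← 0.69·14.175 = 9.781
Arc 3: start y=0.000, vy=9.781 → t=1.956, apex=4.783, x_land=102.682, impact vy=-9.781
  bounce: vy ← 0.69·9.781 = 6.749
Arc 4: start y=0.000, vy=6.749 → t=1.350, apex=2.277, x_land=121.106, impact vy=-6.749
  bounce: vy ← 0.69·6.749 = 4.657
Arc 5: start y=0.000, vy=4.657 → t=0.931, apex=1.084, x_land=133.818, impact vy=-4.657
  bounce: vy ← 0.69·4.657 = 3.213
Arc 6: start y=0.000, vy=3.213 → t=0.643, apex=0.516, x_land=142.590, impact vy=-3.213
  bounce: vy ← 0.69·3.213 = 2.217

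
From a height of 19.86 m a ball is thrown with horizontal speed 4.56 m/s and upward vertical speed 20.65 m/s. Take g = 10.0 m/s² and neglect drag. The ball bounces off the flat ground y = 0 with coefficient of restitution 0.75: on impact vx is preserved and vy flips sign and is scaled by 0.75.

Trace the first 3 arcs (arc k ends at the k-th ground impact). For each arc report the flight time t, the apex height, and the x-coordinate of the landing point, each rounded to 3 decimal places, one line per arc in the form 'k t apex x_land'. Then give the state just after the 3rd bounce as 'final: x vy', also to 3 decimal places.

Arc 1: start y=19.860, vy=20.650 → t=4.935, apex=41.181, x_land=22.503, impact vy=-28.699
  bounce: vy ← 0.75·28.699 = 21.524
Arc 2: start y=0.000, vy=21.524 → t=4.305, apex=23.164, x_land=42.133, impact vy=-21.524
  bounce: vy ← 0.75·21.524 = 16.143
Arc 3: start y=0.000, vy=16.143 → t=3.229, apex=13.030, x_land=56.856, impact vy=-16.143
  bounce: vy ← 0.75·16.143 = 12.107

1 4.935 41.181 22.503
2 4.305 23.164 42.133
3 3.229 13.030 56.856
final: 56.856 12.107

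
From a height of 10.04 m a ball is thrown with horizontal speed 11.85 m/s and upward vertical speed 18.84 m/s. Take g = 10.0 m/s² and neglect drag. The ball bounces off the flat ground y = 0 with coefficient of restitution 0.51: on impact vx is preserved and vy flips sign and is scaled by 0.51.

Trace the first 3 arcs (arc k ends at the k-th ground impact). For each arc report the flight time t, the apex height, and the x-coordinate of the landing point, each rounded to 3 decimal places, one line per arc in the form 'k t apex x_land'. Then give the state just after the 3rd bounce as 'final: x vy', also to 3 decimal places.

Arc 1: start y=10.040, vy=18.840 → t=4.241, apex=27.787, x_land=50.261, impact vy=-23.574
  bounce: vy ← 0.51·23.574 = 12.023
Arc 2: start y=0.000, vy=12.023 → t=2.405, apex=7.227, x_land=78.755, impact vy=-12.023
  bounce: vy ← 0.51·12.023 = 6.132
Arc 3: start y=0.000, vy=6.132 → t=1.226, apex=1.880, x_land=93.287, impact vy=-6.132
  bounce: vy ← 0.51·6.132 = 3.127

1 4.241 27.787 50.261
2 2.405 7.227 78.755
3 1.226 1.880 93.287
final: 93.287 3.127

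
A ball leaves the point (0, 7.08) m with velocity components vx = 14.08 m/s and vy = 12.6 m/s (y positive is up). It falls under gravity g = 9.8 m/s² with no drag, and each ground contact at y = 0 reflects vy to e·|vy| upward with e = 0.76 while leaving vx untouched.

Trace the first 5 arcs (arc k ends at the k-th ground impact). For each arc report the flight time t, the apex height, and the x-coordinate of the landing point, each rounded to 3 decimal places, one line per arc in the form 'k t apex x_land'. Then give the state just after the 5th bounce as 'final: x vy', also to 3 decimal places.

Arc 1: start y=7.080, vy=12.600 → t=3.046, apex=15.180, x_land=42.885, impact vy=-17.249
  bounce: vy ← 0.76·17.249 = 13.109
Arc 2: start y=0.000, vy=13.109 → t=2.675, apex=8.768, x_land=80.554, impact vy=-13.109
  bounce: vy ← 0.76·13.109 = 9.963
Arc 3: start y=0.000, vy=9.963 → t=2.033, apex=5.064, x_land=109.183, impact vy=-9.963
  bounce: vy ← 0.76·9.963 = 7.572
Arc 4: start y=0.000, vy=7.572 → t=1.545, apex=2.925, x_land=130.940, impact vy=-7.572
  bounce: vy ← 0.76·7.572 = 5.755
Arc 5: start y=0.000, vy=5.755 → t=1.174, apex=1.690, x_land=147.476, impact vy=-5.755
  bounce: vy ← 0.76·5.755 = 4.374

1 3.046 15.180 42.885
2 2.675 8.768 80.554
3 2.033 5.064 109.183
4 1.545 2.925 130.940
5 1.174 1.690 147.476
final: 147.476 4.374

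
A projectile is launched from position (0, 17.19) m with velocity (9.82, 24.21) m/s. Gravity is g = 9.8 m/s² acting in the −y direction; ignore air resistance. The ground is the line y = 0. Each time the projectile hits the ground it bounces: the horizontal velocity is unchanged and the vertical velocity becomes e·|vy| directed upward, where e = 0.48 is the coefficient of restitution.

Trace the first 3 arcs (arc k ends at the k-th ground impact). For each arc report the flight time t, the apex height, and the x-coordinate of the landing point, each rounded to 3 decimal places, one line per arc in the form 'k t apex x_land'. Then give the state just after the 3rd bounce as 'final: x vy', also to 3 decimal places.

1 5.571 47.094 54.703
2 2.976 10.851 83.929
3 1.429 2.500 97.958
final: 97.958 3.360

Arc 1: start y=17.190, vy=24.210 → t=5.571, apex=47.094, x_land=54.703, impact vy=-30.382
  bounce: vy ← 0.48·30.382 = 14.583
Arc 2: start y=0.000, vy=14.583 → t=2.976, apex=10.851, x_land=83.929, impact vy=-14.583
  bounce: vy ← 0.48·14.583 = 7.000
Arc 3: start y=0.000, vy=7.000 → t=1.429, apex=2.500, x_land=97.958, impact vy=-7.000
  bounce: vy ← 0.48·7.000 = 3.360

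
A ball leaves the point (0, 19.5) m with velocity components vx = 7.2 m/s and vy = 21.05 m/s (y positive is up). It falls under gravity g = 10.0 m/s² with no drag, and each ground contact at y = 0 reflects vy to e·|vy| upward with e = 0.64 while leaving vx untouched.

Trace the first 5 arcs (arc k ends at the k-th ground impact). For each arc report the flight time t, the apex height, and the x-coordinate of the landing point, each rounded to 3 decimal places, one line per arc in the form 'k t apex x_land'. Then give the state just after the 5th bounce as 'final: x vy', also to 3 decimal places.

1 4.991 41.655 35.938
2 3.695 17.062 62.538
3 2.364 6.989 79.563
4 1.513 2.863 90.458
5 0.968 1.172 97.432
final: 97.432 3.099

Arc 1: start y=19.500, vy=21.050 → t=4.991, apex=41.655, x_land=35.938, impact vy=-28.864
  bounce: vy ← 0.64·28.864 = 18.473
Arc 2: start y=0.000, vy=18.473 → t=3.695, apex=17.062, x_land=62.538, impact vy=-18.473
  bounce: vy ← 0.64·18.473 = 11.822
Arc 3: start y=0.000, vy=11.822 → t=2.364, apex=6.989, x_land=79.563, impact vy=-11.822
  bounce: vy ← 0.64·11.822 = 7.566
Arc 4: start y=0.000, vy=7.566 → t=1.513, apex=2.863, x_land=90.458, impact vy=-7.566
  bounce: vy ← 0.64·7.566 = 4.842
Arc 5: start y=0.000, vy=4.842 → t=0.968, apex=1.172, x_land=97.432, impact vy=-4.842
  bounce: vy ← 0.64·4.842 = 3.099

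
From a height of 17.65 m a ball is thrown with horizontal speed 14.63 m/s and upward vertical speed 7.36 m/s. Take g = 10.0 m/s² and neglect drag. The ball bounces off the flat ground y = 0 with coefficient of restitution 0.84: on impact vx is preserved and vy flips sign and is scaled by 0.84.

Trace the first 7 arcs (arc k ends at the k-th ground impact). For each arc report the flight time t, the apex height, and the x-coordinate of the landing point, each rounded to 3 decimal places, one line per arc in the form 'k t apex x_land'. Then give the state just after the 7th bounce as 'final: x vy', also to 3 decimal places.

Arc 1: start y=17.650, vy=7.360 → t=2.754, apex=20.358, x_land=40.289, impact vy=-20.178
  bounce: vy ← 0.84·20.178 = 16.950
Arc 2: start y=0.000, vy=16.950 → t=3.390, apex=14.365, x_land=89.884, impact vy=-16.950
  bounce: vy ← 0.84·16.950 = 14.238
Arc 3: start y=0.000, vy=14.238 → t=2.848, apex=10.136, x_land=131.544, impact vy=-14.238
  bounce: vy ← 0.84·14.238 = 11.960
Arc 4: start y=0.000, vy=11.960 → t=2.392, apex=7.152, x_land=166.539, impact vy=-11.960
  bounce: vy ← 0.84·11.960 = 10.046
Arc 5: start y=0.000, vy=10.046 → t=2.009, apex=5.046, x_land=195.934, impact vy=-10.046
  bounce: vy ← 0.84·10.046 = 8.439
Arc 6: start y=0.000, vy=8.439 → t=1.688, apex=3.561, x_land=220.626, impact vy=-8.439
  bounce: vy ← 0.84·8.439 = 7.089
Arc 7: start y=0.000, vy=7.089 → t=1.418, apex=2.512, x_land=241.368, impact vy=-7.089
  bounce: vy ← 0.84·7.089 = 5.954

1 2.754 20.358 40.289
2 3.390 14.365 89.884
3 2.848 10.136 131.544
4 2.392 7.152 166.539
5 2.009 5.046 195.934
6 1.688 3.561 220.626
7 1.418 2.512 241.368
final: 241.368 5.954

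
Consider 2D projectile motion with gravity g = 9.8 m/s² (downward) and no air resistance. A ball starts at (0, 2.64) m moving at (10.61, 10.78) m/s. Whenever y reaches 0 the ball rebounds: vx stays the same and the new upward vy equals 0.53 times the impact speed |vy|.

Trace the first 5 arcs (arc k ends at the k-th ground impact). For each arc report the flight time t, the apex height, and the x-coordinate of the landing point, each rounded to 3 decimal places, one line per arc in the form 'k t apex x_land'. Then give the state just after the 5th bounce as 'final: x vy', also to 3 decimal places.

1 2.422 8.569 25.702
2 1.402 2.407 40.574
3 0.743 0.676 48.457
4 0.394 0.190 52.635
5 0.209 0.053 54.849
final: 54.849 0.542

Arc 1: start y=2.640, vy=10.780 → t=2.422, apex=8.569, x_land=25.702, impact vy=-12.960
  bounce: vy ← 0.53·12.960 = 6.869
Arc 2: start y=0.000, vy=6.869 → t=1.402, apex=2.407, x_land=40.574, impact vy=-6.869
  bounce: vy ← 0.53·6.869 = 3.640
Arc 3: start y=0.000, vy=3.640 → t=0.743, apex=0.676, x_land=48.457, impact vy=-3.640
  bounce: vy ← 0.53·3.640 = 1.929
Arc 4: start y=0.000, vy=1.929 → t=0.394, apex=0.190, x_land=52.635, impact vy=-1.929
  bounce: vy ← 0.53·1.929 = 1.023
Arc 5: start y=0.000, vy=1.023 → t=0.209, apex=0.053, x_land=54.849, impact vy=-1.023
  bounce: vy ← 0.53·1.023 = 0.542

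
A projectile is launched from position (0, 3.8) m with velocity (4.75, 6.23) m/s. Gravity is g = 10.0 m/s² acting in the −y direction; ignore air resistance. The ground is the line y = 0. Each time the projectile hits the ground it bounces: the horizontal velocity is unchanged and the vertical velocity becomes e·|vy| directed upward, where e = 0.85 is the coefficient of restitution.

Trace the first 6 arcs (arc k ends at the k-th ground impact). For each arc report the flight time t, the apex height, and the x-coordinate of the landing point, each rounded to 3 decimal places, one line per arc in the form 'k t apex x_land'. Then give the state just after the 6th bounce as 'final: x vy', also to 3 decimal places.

Arc 1: start y=3.800, vy=6.230 → t=1.695, apex=5.741, x_land=8.049, impact vy=-10.715
  bounce: vy ← 0.85·10.715 = 9.108
Arc 2: start y=0.000, vy=9.108 → t=1.822, apex=4.148, x_land=16.701, impact vy=-9.108
  bounce: vy ← 0.85·9.108 = 7.742
Arc 3: start y=0.000, vy=7.742 → t=1.548, apex=2.997, x_land=24.056, impact vy=-7.742
  bounce: vy ← 0.85·7.742 = 6.580
Arc 4: start y=0.000, vy=6.580 → t=1.316, apex=2.165, x_land=30.307, impact vy=-6.580
  bounce: vy ← 0.85·6.580 = 5.593
Arc 5: start y=0.000, vy=5.593 → t=1.119, apex=1.564, x_land=35.621, impact vy=-5.593
  bounce: vy ← 0.85·5.593 = 4.754
Arc 6: start y=0.000, vy=4.754 → t=0.951, apex=1.130, x_land=40.138, impact vy=-4.754
  bounce: vy ← 0.85·4.754 = 4.041

1 1.695 5.741 8.049
2 1.822 4.148 16.701
3 1.548 2.997 24.056
4 1.316 2.165 30.307
5 1.119 1.564 35.621
6 0.951 1.130 40.138
final: 40.138 4.041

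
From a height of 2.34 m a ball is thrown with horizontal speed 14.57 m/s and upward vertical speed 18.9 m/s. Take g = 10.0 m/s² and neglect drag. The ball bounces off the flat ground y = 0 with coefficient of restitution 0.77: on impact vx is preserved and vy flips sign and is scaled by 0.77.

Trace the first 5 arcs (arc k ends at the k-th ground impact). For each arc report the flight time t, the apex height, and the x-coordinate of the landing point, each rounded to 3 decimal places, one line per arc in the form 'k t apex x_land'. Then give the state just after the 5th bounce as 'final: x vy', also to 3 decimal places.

1 3.900 20.200 56.823
2 3.095 11.977 101.923
3 2.383 7.101 136.650
4 1.835 4.210 163.390
5 1.413 2.496 183.979
final: 183.979 5.441

Arc 1: start y=2.340, vy=18.900 → t=3.900, apex=20.200, x_land=56.823, impact vy=-20.100
  bounce: vy ← 0.77·20.100 = 15.477
Arc 2: start y=0.000, vy=15.477 → t=3.095, apex=11.977, x_land=101.923, impact vy=-15.477
  bounce: vy ← 0.77·15.477 = 11.917
Arc 3: start y=0.000, vy=11.917 → t=2.383, apex=7.101, x_land=136.650, impact vy=-11.917
  bounce: vy ← 0.77·11.917 = 9.176
Arc 4: start y=0.000, vy=9.176 → t=1.835, apex=4.210, x_land=163.390, impact vy=-9.176
  bounce: vy ← 0.77·9.176 = 7.066
Arc 5: start y=0.000, vy=7.066 → t=1.413, apex=2.496, x_land=183.979, impact vy=-7.066
  bounce: vy ← 0.77·7.066 = 5.441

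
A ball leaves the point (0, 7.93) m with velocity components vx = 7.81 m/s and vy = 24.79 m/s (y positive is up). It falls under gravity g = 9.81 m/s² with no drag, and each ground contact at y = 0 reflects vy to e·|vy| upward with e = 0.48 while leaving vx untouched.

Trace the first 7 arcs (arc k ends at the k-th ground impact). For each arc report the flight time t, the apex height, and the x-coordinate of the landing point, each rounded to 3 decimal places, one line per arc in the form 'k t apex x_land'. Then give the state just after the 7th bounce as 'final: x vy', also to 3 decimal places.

Arc 1: start y=7.930, vy=24.790 → t=5.356, apex=39.252, x_land=41.829, impact vy=-27.751
  bounce: vy ← 0.48·27.751 = 13.321
Arc 2: start y=0.000, vy=13.321 → t=2.716, apex=9.044, x_land=63.039, impact vy=-13.321
  bounce: vy ← 0.48·13.321 = 6.394
Arc 3: start y=0.000, vy=6.394 → t=1.304, apex=2.084, x_land=73.220, impact vy=-6.394
  bounce: vy ← 0.48·6.394 = 3.069
Arc 4: start y=0.000, vy=3.069 → t=0.626, apex=0.480, x_land=78.107, impact vy=-3.069
  bounce: vy ← 0.48·3.069 = 1.473
Arc 5: start y=0.000, vy=1.473 → t=0.300, apex=0.111, x_land=80.452, impact vy=-1.473
  bounce: vy ← 0.48·1.473 = 0.707
Arc 6: start y=0.000, vy=0.707 → t=0.144, apex=0.025, x_land=81.578, impact vy=-0.707
  bounce: vy ← 0.48·0.707 = 0.339
Arc 7: start y=0.000, vy=0.339 → t=0.069, apex=0.006, x_land=82.119, impact vy=-0.339
  bounce: vy ← 0.48·0.339 = 0.163

1 5.356 39.252 41.829
2 2.716 9.044 63.039
3 1.304 2.084 73.220
4 0.626 0.480 78.107
5 0.300 0.111 80.452
6 0.144 0.025 81.578
7 0.069 0.006 82.119
final: 82.119 0.163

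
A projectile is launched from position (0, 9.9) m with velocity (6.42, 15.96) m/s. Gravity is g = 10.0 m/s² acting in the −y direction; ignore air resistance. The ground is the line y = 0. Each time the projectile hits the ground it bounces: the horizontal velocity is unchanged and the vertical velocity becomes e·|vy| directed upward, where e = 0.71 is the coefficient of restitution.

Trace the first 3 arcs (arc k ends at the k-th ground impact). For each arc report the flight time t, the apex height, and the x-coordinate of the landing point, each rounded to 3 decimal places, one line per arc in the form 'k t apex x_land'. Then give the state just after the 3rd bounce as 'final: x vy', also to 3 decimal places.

Arc 1: start y=9.900, vy=15.960 → t=3.724, apex=22.636, x_land=23.906, impact vy=-21.277
  bounce: vy ← 0.71·21.277 = 15.107
Arc 2: start y=0.000, vy=15.107 → t=3.021, apex=11.411, x_land=43.304, impact vy=-15.107
  bounce: vy ← 0.71·15.107 = 10.726
Arc 3: start y=0.000, vy=10.726 → t=2.145, apex=5.752, x_land=57.076, impact vy=-10.726
  bounce: vy ← 0.71·10.726 = 7.615

1 3.724 22.636 23.906
2 3.021 11.411 43.304
3 2.145 5.752 57.076
final: 57.076 7.615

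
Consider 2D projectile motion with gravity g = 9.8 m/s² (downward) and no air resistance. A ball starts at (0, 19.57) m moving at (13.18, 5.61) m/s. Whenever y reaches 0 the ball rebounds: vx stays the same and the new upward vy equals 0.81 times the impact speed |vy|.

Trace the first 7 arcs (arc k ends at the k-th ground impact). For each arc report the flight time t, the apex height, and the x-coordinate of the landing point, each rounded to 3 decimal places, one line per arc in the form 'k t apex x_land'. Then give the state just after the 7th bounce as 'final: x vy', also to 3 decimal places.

Arc 1: start y=19.570, vy=5.610 → t=2.651, apex=21.176, x_land=34.944, impact vy=-20.373
  bounce: vy ← 0.81·20.373 = 16.502
Arc 2: start y=0.000, vy=16.502 → t=3.368, apex=13.893, x_land=79.331, impact vy=-16.502
  bounce: vy ← 0.81·16.502 = 13.366
Arc 3: start y=0.000, vy=13.366 → t=2.728, apex=9.115, x_land=115.284, impact vy=-13.366
  bounce: vy ← 0.81·13.366 = 10.827
Arc 4: start y=0.000, vy=10.827 → t=2.210, apex=5.981, x_land=144.406, impact vy=-10.827
  bounce: vy ← 0.81·10.827 = 8.770
Arc 5: start y=0.000, vy=8.770 → t=1.790, apex=3.924, x_land=167.995, impact vy=-8.770
  bounce: vy ← 0.81·8.770 = 7.103
Arc 6: start y=0.000, vy=7.103 → t=1.450, apex=2.574, x_land=187.101, impact vy=-7.103
  bounce: vy ← 0.81·7.103 = 5.754
Arc 7: start y=0.000, vy=5.754 → t=1.174, apex=1.689, x_land=202.578, impact vy=-5.754
  bounce: vy ← 0.81·5.754 = 4.661

1 2.651 21.176 34.944
2 3.368 13.893 79.331
3 2.728 9.115 115.284
4 2.210 5.981 144.406
5 1.790 3.924 167.995
6 1.450 2.574 187.101
7 1.174 1.689 202.578
final: 202.578 4.661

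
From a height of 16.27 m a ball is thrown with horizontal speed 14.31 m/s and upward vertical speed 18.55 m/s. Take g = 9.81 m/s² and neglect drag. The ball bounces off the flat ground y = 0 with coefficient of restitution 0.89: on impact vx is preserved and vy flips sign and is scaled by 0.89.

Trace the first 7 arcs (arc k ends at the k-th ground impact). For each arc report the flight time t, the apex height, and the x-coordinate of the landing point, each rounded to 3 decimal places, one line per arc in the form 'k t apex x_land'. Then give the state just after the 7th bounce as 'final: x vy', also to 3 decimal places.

Arc 1: start y=16.270, vy=18.550 → t=4.516, apex=33.808, x_land=64.628, impact vy=-25.755
  bounce: vy ← 0.89·25.755 = 22.922
Arc 2: start y=0.000, vy=22.922 → t=4.673, apex=26.780, x_land=131.502, impact vy=-22.922
  bounce: vy ← 0.89·22.922 = 20.401
Arc 3: start y=0.000, vy=20.401 → t=4.159, apex=21.212, x_land=191.019, impact vy=-20.401
  bounce: vy ← 0.89·20.401 = 18.156
Arc 4: start y=0.000, vy=18.156 → t=3.702, apex=16.802, x_land=243.989, impact vy=-18.156
  bounce: vy ← 0.89·18.156 = 16.159
Arc 5: start y=0.000, vy=16.159 → t=3.294, apex=13.309, x_land=291.133, impact vy=-16.159
  bounce: vy ← 0.89·16.159 = 14.382
Arc 6: start y=0.000, vy=14.382 → t=2.932, apex=10.542, x_land=333.090, impact vy=-14.382
  bounce: vy ← 0.89·14.382 = 12.800
Arc 7: start y=0.000, vy=12.800 → t=2.610, apex=8.350, x_land=370.433, impact vy=-12.800
  bounce: vy ← 0.89·12.800 = 11.392

1 4.516 33.808 64.628
2 4.673 26.780 131.502
3 4.159 21.212 191.019
4 3.702 16.802 243.989
5 3.294 13.309 291.133
6 2.932 10.542 333.090
7 2.610 8.350 370.433
final: 370.433 11.392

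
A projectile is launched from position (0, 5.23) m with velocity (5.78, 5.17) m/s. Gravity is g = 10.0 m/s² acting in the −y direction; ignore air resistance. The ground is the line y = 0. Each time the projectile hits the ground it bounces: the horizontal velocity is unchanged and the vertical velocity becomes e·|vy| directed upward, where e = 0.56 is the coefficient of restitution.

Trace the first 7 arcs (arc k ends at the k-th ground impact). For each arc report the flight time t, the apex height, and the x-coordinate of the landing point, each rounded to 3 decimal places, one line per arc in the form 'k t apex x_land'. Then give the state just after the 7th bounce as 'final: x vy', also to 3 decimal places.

1 1.663 6.566 9.612
2 1.284 2.059 17.031
3 0.719 0.646 21.185
4 0.403 0.203 23.512
5 0.225 0.064 24.815
6 0.126 0.020 25.544
7 0.071 0.006 25.953
final: 25.953 0.198

Arc 1: start y=5.230, vy=5.170 → t=1.663, apex=6.566, x_land=9.612, impact vy=-11.460
  bounce: vy ← 0.56·11.460 = 6.418
Arc 2: start y=0.000, vy=6.418 → t=1.284, apex=2.059, x_land=17.031, impact vy=-6.418
  bounce: vy ← 0.56·6.418 = 3.594
Arc 3: start y=0.000, vy=3.594 → t=0.719, apex=0.646, x_land=21.185, impact vy=-3.594
  bounce: vy ← 0.56·3.594 = 2.013
Arc 4: start y=0.000, vy=2.013 → t=0.403, apex=0.203, x_land=23.512, impact vy=-2.013
  bounce: vy ← 0.56·2.013 = 1.127
Arc 5: start y=0.000, vy=1.127 → t=0.225, apex=0.064, x_land=24.815, impact vy=-1.127
  bounce: vy ← 0.56·1.127 = 0.631
Arc 6: start y=0.000, vy=0.631 → t=0.126, apex=0.020, x_land=25.544, impact vy=-0.631
  bounce: vy ← 0.56·0.631 = 0.353
Arc 7: start y=0.000, vy=0.353 → t=0.071, apex=0.006, x_land=25.953, impact vy=-0.353
  bounce: vy ← 0.56·0.353 = 0.198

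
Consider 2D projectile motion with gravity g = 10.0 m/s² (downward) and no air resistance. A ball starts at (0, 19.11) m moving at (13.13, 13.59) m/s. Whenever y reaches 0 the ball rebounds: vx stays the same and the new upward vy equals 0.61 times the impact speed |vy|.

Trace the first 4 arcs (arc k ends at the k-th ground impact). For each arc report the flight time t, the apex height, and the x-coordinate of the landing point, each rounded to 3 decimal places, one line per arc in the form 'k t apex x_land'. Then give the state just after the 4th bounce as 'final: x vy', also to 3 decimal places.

Arc 1: start y=19.110, vy=13.590 → t=3.740, apex=28.344, x_land=49.105, impact vy=-23.809
  bounce: vy ← 0.61·23.809 = 14.524
Arc 2: start y=0.000, vy=14.524 → t=2.905, apex=10.547, x_land=87.245, impact vy=-14.524
  bounce: vy ← 0.61·14.524 = 8.859
Arc 3: start y=0.000, vy=8.859 → t=1.772, apex=3.925, x_land=110.510, impact vy=-8.859
  bounce: vy ← 0.61·8.859 = 5.404
Arc 4: start y=0.000, vy=5.404 → t=1.081, apex=1.460, x_land=124.701, impact vy=-5.404
  bounce: vy ← 0.61·5.404 = 3.297

1 3.740 28.344 49.105
2 2.905 10.547 87.245
3 1.772 3.925 110.510
4 1.081 1.460 124.701
final: 124.701 3.297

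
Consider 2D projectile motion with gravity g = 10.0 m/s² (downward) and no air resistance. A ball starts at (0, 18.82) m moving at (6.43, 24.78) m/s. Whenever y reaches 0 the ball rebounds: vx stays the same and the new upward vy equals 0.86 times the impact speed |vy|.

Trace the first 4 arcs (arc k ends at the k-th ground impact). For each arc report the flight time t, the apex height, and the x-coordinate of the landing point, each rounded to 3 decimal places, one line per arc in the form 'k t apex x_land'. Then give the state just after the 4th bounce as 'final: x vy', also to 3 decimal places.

Arc 1: start y=18.820, vy=24.780 → t=5.625, apex=49.522, x_land=36.170, impact vy=-31.471
  bounce: vy ← 0.86·31.471 = 27.065
Arc 2: start y=0.000, vy=27.065 → t=5.413, apex=36.627, x_land=70.976, impact vy=-27.065
  bounce: vy ← 0.86·27.065 = 23.276
Arc 3: start y=0.000, vy=23.276 → t=4.655, apex=27.089, x_land=100.909, impact vy=-23.276
  bounce: vy ← 0.86·23.276 = 20.018
Arc 4: start y=0.000, vy=20.018 → t=4.004, apex=20.035, x_land=126.652, impact vy=-20.018
  bounce: vy ← 0.86·20.018 = 17.215

1 5.625 49.522 36.170
2 5.413 36.627 70.976
3 4.655 27.089 100.909
4 4.004 20.035 126.652
final: 126.652 17.215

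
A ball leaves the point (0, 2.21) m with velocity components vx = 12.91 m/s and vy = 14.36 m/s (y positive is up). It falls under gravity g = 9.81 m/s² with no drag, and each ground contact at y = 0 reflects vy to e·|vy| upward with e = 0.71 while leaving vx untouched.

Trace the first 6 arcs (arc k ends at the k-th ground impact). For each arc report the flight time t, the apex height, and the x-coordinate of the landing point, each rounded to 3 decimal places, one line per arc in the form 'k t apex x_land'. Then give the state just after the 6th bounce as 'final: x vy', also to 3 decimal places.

Arc 1: start y=2.210, vy=14.360 → t=3.074, apex=12.720, x_land=39.688, impact vy=-15.798
  bounce: vy ← 0.71·15.798 = 11.216
Arc 2: start y=0.000, vy=11.216 → t=2.287, apex=6.412, x_land=69.209, impact vy=-11.216
  bounce: vy ← 0.71·11.216 = 7.964
Arc 3: start y=0.000, vy=7.964 → t=1.624, apex=3.232, x_land=90.170, impact vy=-7.964
  bounce: vy ← 0.71·7.964 = 5.654
Arc 4: start y=0.000, vy=5.654 → t=1.153, apex=1.629, x_land=105.052, impact vy=-5.654
  bounce: vy ← 0.71·5.654 = 4.014
Arc 5: start y=0.000, vy=4.014 → t=0.818, apex=0.821, x_land=115.618, impact vy=-4.014
  bounce: vy ← 0.71·4.014 = 2.850
Arc 6: start y=0.000, vy=2.850 → t=0.581, apex=0.414, x_land=123.120, impact vy=-2.850
  bounce: vy ← 0.71·2.850 = 2.024

1 3.074 12.720 39.688
2 2.287 6.412 69.209
3 1.624 3.232 90.170
4 1.153 1.629 105.052
5 0.818 0.821 115.618
6 0.581 0.414 123.120
final: 123.120 2.024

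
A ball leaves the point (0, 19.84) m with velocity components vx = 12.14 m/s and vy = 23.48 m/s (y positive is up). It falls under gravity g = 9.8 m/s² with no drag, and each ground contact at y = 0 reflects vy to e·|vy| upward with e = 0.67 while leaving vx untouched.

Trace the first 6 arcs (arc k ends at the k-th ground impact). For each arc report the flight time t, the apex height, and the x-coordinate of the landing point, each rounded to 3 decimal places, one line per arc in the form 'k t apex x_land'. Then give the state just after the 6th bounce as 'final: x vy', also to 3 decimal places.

1 5.525 47.968 67.070
2 4.193 21.533 117.968
3 2.809 9.666 152.070
4 1.882 4.339 174.918
5 1.261 1.948 190.226
6 0.845 0.874 200.483
final: 200.483 2.774

Arc 1: start y=19.840, vy=23.480 → t=5.525, apex=47.968, x_land=67.070, impact vy=-30.662
  bounce: vy ← 0.67·30.662 = 20.544
Arc 2: start y=0.000, vy=20.544 → t=4.193, apex=21.533, x_land=117.968, impact vy=-20.544
  bounce: vy ← 0.67·20.544 = 13.764
Arc 3: start y=0.000, vy=13.764 → t=2.809, apex=9.666, x_land=152.070, impact vy=-13.764
  bounce: vy ← 0.67·13.764 = 9.222
Arc 4: start y=0.000, vy=9.222 → t=1.882, apex=4.339, x_land=174.918, impact vy=-9.222
  bounce: vy ← 0.67·9.222 = 6.179
Arc 5: start y=0.000, vy=6.179 → t=1.261, apex=1.948, x_land=190.226, impact vy=-6.179
  bounce: vy ← 0.67·6.179 = 4.140
Arc 6: start y=0.000, vy=4.140 → t=0.845, apex=0.874, x_land=200.483, impact vy=-4.140
  bounce: vy ← 0.67·4.140 = 2.774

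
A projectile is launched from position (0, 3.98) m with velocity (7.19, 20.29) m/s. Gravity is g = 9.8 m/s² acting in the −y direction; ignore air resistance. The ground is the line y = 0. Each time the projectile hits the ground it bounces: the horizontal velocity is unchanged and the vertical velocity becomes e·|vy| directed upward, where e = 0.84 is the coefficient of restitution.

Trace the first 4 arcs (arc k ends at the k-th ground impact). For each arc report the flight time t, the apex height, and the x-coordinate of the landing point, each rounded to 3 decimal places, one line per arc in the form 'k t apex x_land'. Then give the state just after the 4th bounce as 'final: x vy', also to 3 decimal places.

Arc 1: start y=3.980, vy=20.290 → t=4.328, apex=24.984, x_land=31.122, impact vy=-22.129
  bounce: vy ← 0.84·22.129 = 18.588
Arc 2: start y=0.000, vy=18.588 → t=3.794, apex=17.629, x_land=58.397, impact vy=-18.588
  bounce: vy ← 0.84·18.588 = 15.614
Arc 3: start y=0.000, vy=15.614 → t=3.187, apex=12.439, x_land=81.309, impact vy=-15.614
  bounce: vy ← 0.84·15.614 = 13.116
Arc 4: start y=0.000, vy=13.116 → t=2.677, apex=8.777, x_land=100.554, impact vy=-13.116
  bounce: vy ← 0.84·13.116 = 11.017

1 4.328 24.984 31.122
2 3.794 17.629 58.397
3 3.187 12.439 81.309
4 2.677 8.777 100.554
final: 100.554 11.017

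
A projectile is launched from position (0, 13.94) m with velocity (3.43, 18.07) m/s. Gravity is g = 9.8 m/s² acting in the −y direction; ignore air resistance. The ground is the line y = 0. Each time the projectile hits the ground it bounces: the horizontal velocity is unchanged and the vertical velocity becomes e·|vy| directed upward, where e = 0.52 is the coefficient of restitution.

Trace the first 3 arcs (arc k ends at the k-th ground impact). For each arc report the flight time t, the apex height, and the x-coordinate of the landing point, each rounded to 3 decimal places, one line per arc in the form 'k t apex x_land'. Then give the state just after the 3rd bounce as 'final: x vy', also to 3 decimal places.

Arc 1: start y=13.940, vy=18.070 → t=4.343, apex=30.599, x_land=14.896, impact vy=-24.490
  bounce: vy ← 0.52·24.490 = 12.735
Arc 2: start y=0.000, vy=12.735 → t=2.599, apex=8.274, x_land=23.810, impact vy=-12.735
  bounce: vy ← 0.52·12.735 = 6.622
Arc 3: start y=0.000, vy=6.622 → t=1.351, apex=2.237, x_land=28.446, impact vy=-6.622
  bounce: vy ← 0.52·6.622 = 3.443

1 4.343 30.599 14.896
2 2.599 8.274 23.810
3 1.351 2.237 28.446
final: 28.446 3.443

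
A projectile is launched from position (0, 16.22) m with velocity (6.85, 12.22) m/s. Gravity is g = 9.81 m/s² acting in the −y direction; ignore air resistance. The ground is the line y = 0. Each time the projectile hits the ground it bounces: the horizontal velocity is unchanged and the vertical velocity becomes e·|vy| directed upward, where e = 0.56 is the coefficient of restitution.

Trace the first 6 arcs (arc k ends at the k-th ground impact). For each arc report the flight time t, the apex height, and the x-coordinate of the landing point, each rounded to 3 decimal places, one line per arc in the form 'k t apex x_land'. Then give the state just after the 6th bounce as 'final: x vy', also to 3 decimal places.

1 3.450 23.831 23.632
2 2.469 7.473 40.542
3 1.382 2.344 50.012
4 0.774 0.735 55.315
5 0.434 0.230 58.285
6 0.243 0.072 59.948
final: 59.948 0.667

Arc 1: start y=16.220, vy=12.220 → t=3.450, apex=23.831, x_land=23.632, impact vy=-21.623
  bounce: vy ← 0.56·21.623 = 12.109
Arc 2: start y=0.000, vy=12.109 → t=2.469, apex=7.473, x_land=40.542, impact vy=-12.109
  bounce: vy ← 0.56·12.109 = 6.781
Arc 3: start y=0.000, vy=6.781 → t=1.382, apex=2.344, x_land=50.012, impact vy=-6.781
  bounce: vy ← 0.56·6.781 = 3.797
Arc 4: start y=0.000, vy=3.797 → t=0.774, apex=0.735, x_land=55.315, impact vy=-3.797
  bounce: vy ← 0.56·3.797 = 2.127
Arc 5: start y=0.000, vy=2.127 → t=0.434, apex=0.230, x_land=58.285, impact vy=-2.127
  bounce: vy ← 0.56·2.127 = 1.191
Arc 6: start y=0.000, vy=1.191 → t=0.243, apex=0.072, x_land=59.948, impact vy=-1.191
  bounce: vy ← 0.56·1.191 = 0.667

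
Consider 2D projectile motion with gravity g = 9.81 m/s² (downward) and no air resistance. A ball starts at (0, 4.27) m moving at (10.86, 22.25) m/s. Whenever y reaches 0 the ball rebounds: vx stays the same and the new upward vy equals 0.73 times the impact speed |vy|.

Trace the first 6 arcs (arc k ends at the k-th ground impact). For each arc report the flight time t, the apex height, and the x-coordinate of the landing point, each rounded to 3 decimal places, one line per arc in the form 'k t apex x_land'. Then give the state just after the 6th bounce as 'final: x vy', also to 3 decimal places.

Arc 1: start y=4.270, vy=22.250 → t=4.721, apex=29.503, x_land=51.266, impact vy=-24.059
  bounce: vy ← 0.73·24.059 = 17.563
Arc 2: start y=0.000, vy=17.563 → t=3.581, apex=15.722, x_land=90.152, impact vy=-17.563
  bounce: vy ← 0.73·17.563 = 12.821
Arc 3: start y=0.000, vy=12.821 → t=2.614, apex=8.378, x_land=118.538, impact vy=-12.821
  bounce: vy ← 0.73·12.821 = 9.359
Arc 4: start y=0.000, vy=9.359 → t=1.908, apex=4.465, x_land=139.261, impact vy=-9.359
  bounce: vy ← 0.73·9.359 = 6.832
Arc 5: start y=0.000, vy=6.832 → t=1.393, apex=2.379, x_land=154.388, impact vy=-6.832
  bounce: vy ← 0.73·6.832 = 4.988
Arc 6: start y=0.000, vy=4.988 → t=1.017, apex=1.268, x_land=165.431, impact vy=-4.988
  bounce: vy ← 0.73·4.988 = 3.641

1 4.721 29.503 51.266
2 3.581 15.722 90.152
3 2.614 8.378 118.538
4 1.908 4.465 139.261
5 1.393 2.379 154.388
6 1.017 1.268 165.431
final: 165.431 3.641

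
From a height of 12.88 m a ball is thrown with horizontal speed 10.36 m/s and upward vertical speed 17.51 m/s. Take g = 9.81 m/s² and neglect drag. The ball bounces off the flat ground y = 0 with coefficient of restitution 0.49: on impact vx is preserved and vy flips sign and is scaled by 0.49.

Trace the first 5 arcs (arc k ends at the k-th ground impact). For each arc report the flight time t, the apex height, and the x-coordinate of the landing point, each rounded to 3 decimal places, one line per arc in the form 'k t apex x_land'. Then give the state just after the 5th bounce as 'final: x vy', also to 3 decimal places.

1 4.196 28.507 43.467
2 2.363 6.845 67.943
3 1.158 1.643 79.937
4 0.567 0.395 85.813
5 0.278 0.095 88.693
final: 88.693 0.668

Arc 1: start y=12.880, vy=17.510 → t=4.196, apex=28.507, x_land=43.467, impact vy=-23.650
  bounce: vy ← 0.49·23.650 = 11.588
Arc 2: start y=0.000, vy=11.588 → t=2.363, apex=6.845, x_land=67.943, impact vy=-11.588
  bounce: vy ← 0.49·11.588 = 5.678
Arc 3: start y=0.000, vy=5.678 → t=1.158, apex=1.643, x_land=79.937, impact vy=-5.678
  bounce: vy ← 0.49·5.678 = 2.782
Arc 4: start y=0.000, vy=2.782 → t=0.567, apex=0.395, x_land=85.813, impact vy=-2.782
  bounce: vy ← 0.49·2.782 = 1.363
Arc 5: start y=0.000, vy=1.363 → t=0.278, apex=0.095, x_land=88.693, impact vy=-1.363
  bounce: vy ← 0.49·1.363 = 0.668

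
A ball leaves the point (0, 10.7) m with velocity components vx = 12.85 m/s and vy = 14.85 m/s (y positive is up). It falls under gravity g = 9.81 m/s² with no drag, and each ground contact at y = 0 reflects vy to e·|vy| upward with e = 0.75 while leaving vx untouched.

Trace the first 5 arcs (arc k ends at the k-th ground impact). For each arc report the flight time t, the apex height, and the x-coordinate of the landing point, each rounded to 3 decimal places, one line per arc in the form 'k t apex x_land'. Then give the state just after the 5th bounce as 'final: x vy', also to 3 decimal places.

1 3.629 21.940 46.629
2 3.172 12.341 87.394
3 2.379 6.942 117.968
4 1.784 3.905 140.898
5 1.338 2.196 158.096
final: 158.096 4.923

Arc 1: start y=10.700, vy=14.850 → t=3.629, apex=21.940, x_land=46.629, impact vy=-20.747
  bounce: vy ← 0.75·20.747 = 15.561
Arc 2: start y=0.000, vy=15.561 → t=3.172, apex=12.341, x_land=87.394, impact vy=-15.561
  bounce: vy ← 0.75·15.561 = 11.670
Arc 3: start y=0.000, vy=11.670 → t=2.379, apex=6.942, x_land=117.968, impact vy=-11.670
  bounce: vy ← 0.75·11.670 = 8.753
Arc 4: start y=0.000, vy=8.753 → t=1.784, apex=3.905, x_land=140.898, impact vy=-8.753
  bounce: vy ← 0.75·8.753 = 6.565
Arc 5: start y=0.000, vy=6.565 → t=1.338, apex=2.196, x_land=158.096, impact vy=-6.565
  bounce: vy ← 0.75·6.565 = 4.923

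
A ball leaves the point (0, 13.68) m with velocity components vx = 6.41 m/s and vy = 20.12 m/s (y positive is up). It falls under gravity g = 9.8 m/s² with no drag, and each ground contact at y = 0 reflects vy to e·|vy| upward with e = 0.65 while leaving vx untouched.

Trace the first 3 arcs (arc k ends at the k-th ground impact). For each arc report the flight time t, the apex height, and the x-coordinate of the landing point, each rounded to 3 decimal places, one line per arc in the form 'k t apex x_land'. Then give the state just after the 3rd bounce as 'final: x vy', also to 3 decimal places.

Arc 1: start y=13.680, vy=20.120 → t=4.700, apex=34.334, x_land=30.128, impact vy=-25.941
  bounce: vy ← 0.65·25.941 = 16.862
Arc 2: start y=0.000, vy=16.862 → t=3.441, apex=14.506, x_land=52.186, impact vy=-16.862
  bounce: vy ← 0.65·16.862 = 10.960
Arc 3: start y=0.000, vy=10.960 → t=2.237, apex=6.129, x_land=66.523, impact vy=-10.960
  bounce: vy ← 0.65·10.960 = 7.124

1 4.700 34.334 30.128
2 3.441 14.506 52.186
3 2.237 6.129 66.523
final: 66.523 7.124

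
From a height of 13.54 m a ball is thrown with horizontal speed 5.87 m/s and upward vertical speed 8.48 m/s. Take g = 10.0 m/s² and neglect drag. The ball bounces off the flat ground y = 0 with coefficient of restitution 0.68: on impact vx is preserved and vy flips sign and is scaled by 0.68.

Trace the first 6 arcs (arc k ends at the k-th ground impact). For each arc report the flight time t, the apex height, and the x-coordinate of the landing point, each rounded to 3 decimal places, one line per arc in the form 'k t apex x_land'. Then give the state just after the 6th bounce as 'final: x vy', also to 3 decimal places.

1 2.699 17.136 15.845
2 2.518 7.923 30.623
3 1.712 3.664 40.673
4 1.164 1.694 47.507
5 0.792 0.783 52.154
6 0.538 0.362 55.314
final: 55.314 1.830

Arc 1: start y=13.540, vy=8.480 → t=2.699, apex=17.136, x_land=15.845, impact vy=-18.512
  bounce: vy ← 0.68·18.512 = 12.588
Arc 2: start y=0.000, vy=12.588 → t=2.518, apex=7.923, x_land=30.623, impact vy=-12.588
  bounce: vy ← 0.68·12.588 = 8.560
Arc 3: start y=0.000, vy=8.560 → t=1.712, apex=3.664, x_land=40.673, impact vy=-8.560
  bounce: vy ← 0.68·8.560 = 5.821
Arc 4: start y=0.000, vy=5.821 → t=1.164, apex=1.694, x_land=47.507, impact vy=-5.821
  bounce: vy ← 0.68·5.821 = 3.958
Arc 5: start y=0.000, vy=3.958 → t=0.792, apex=0.783, x_land=52.154, impact vy=-3.958
  bounce: vy ← 0.68·3.958 = 2.692
Arc 6: start y=0.000, vy=2.692 → t=0.538, apex=0.362, x_land=55.314, impact vy=-2.692
  bounce: vy ← 0.68·2.692 = 1.830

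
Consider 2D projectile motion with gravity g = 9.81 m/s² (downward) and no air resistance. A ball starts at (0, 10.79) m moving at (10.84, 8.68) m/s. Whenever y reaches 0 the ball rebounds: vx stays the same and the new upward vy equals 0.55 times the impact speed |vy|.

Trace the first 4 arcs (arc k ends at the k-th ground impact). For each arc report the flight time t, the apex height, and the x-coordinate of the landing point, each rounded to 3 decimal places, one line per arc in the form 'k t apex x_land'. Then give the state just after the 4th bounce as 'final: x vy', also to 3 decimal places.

Arc 1: start y=10.790, vy=8.680 → t=2.612, apex=14.630, x_land=28.313, impact vy=-16.942
  bounce: vy ← 0.55·16.942 = 9.318
Arc 2: start y=0.000, vy=9.318 → t=1.900, apex=4.426, x_land=48.906, impact vy=-9.318
  bounce: vy ← 0.55·9.318 = 5.125
Arc 3: start y=0.000, vy=5.125 → t=1.045, apex=1.339, x_land=60.232, impact vy=-5.125
  bounce: vy ← 0.55·5.125 = 2.819
Arc 4: start y=0.000, vy=2.819 → t=0.575, apex=0.405, x_land=66.462, impact vy=-2.819
  bounce: vy ← 0.55·2.819 = 1.550

1 2.612 14.630 28.313
2 1.900 4.426 48.906
3 1.045 1.339 60.232
4 0.575 0.405 66.462
final: 66.462 1.550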